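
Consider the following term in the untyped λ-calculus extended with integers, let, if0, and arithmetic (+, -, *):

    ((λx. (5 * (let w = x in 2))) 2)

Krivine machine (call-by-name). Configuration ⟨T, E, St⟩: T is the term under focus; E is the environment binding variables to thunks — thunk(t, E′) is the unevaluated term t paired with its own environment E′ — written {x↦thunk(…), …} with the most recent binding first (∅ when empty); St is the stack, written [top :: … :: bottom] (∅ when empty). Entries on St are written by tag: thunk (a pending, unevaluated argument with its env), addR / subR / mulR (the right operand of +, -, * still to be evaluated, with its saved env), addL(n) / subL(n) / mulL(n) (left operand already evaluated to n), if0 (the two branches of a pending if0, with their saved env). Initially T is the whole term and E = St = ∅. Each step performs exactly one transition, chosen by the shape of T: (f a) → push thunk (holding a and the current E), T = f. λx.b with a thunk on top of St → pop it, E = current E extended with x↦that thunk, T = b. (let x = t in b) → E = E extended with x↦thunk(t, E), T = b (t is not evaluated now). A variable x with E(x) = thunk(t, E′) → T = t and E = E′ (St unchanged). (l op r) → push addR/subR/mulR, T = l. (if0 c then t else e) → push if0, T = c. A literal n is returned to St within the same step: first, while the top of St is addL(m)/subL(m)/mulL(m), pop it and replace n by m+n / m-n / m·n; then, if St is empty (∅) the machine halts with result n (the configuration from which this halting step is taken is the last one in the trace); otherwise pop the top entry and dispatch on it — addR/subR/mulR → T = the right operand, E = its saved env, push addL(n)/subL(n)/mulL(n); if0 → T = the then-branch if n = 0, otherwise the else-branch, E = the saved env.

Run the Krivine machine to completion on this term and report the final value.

Answer: 10

Machine steps:
t=0: [T=((λx. (5 * (let w = x in 2))) 2) | E=∅ | St=∅]
t=1: [T=(λx. (5 * (let w = x in 2))) | E=∅ | St=[thunk]]
t=2: [T=(5 * (let w = x in 2)) | E={x↦thunk(2, ∅)} | St=∅]
t=3: [T=5 | E={x↦thunk(2, ∅)} | St=[mulR]]
t=4: [T=(let w = x in 2) | E={x↦thunk(2, ∅)} | St=[mulL(5)]]
t=5: [T=2 | E={w↦thunk(x, {x↦thunk(2, ∅)}), x↦thunk(2, ∅)} | St=[mulL(5)]]
→ final value 10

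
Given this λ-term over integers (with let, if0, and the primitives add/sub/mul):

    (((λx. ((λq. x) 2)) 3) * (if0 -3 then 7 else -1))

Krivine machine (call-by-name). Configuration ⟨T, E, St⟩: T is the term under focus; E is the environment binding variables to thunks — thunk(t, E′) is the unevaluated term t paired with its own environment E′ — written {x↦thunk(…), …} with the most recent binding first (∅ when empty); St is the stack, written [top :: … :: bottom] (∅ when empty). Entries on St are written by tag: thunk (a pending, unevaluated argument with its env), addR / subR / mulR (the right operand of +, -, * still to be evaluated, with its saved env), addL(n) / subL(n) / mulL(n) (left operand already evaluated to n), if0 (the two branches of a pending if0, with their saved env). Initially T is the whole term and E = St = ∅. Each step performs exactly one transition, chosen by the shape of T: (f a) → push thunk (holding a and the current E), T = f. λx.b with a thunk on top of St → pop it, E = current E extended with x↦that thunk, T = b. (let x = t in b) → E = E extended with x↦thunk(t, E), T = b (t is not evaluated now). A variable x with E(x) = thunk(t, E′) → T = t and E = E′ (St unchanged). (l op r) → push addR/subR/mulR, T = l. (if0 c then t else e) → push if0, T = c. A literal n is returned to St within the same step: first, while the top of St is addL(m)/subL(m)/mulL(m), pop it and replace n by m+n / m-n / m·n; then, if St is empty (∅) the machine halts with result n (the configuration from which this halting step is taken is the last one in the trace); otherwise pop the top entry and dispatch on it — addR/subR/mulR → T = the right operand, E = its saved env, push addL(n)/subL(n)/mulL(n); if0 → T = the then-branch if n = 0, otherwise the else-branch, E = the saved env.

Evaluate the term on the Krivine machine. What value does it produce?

Answer: -3

Derivation:
[0] <T=(((λx. ((λq. x) 2)) 3) * (if0 -3 then 7 else -1)), E=∅, St=∅>
[1] <T=((λx. ((λq. x) 2)) 3), E=∅, St=[mulR]>
[2] <T=(λx. ((λq. x) 2)), E=∅, St=[thunk :: mulR]>
[3] <T=((λq. x) 2), E={x↦thunk(3, ∅)}, St=[mulR]>
[4] <T=(λq. x), E={x↦thunk(3, ∅)}, St=[thunk :: mulR]>
[5] <T=x, E={q↦thunk(2, {x↦thunk(3, ∅)}), x↦thunk(3, ∅)}, St=[mulR]>
[6] <T=3, E=∅, St=[mulR]>
[7] <T=(if0 -3 then 7 else -1), E=∅, St=[mulL(3)]>
[8] <T=-3, E=∅, St=[if0 :: mulL(3)]>
[9] <T=-1, E=∅, St=[mulL(3)]>
→ final value -3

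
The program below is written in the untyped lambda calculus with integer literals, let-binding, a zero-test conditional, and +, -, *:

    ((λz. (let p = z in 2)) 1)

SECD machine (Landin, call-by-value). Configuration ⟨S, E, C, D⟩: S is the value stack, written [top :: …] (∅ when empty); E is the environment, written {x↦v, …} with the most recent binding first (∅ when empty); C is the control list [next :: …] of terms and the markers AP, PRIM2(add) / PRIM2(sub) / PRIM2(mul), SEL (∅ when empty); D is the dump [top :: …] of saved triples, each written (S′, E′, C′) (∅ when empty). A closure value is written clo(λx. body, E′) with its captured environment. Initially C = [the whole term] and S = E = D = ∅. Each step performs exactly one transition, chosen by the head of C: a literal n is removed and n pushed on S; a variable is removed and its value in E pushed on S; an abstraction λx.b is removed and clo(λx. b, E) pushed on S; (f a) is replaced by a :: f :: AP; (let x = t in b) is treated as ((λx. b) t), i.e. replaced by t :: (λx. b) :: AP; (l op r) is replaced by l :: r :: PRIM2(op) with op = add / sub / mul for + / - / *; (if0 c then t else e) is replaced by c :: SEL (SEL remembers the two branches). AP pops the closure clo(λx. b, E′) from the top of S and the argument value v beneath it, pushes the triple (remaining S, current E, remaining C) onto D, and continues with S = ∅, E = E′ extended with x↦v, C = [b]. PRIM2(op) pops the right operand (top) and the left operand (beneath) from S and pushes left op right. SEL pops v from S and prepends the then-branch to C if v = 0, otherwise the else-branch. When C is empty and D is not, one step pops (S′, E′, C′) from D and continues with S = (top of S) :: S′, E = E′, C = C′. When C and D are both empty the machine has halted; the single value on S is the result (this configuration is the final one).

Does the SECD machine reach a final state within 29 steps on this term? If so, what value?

t=0: [S=∅ | E=∅ | C=[((λz. (let p = z in 2)) 1)] | D=∅]
t=1: [S=∅ | E=∅ | C=[1 :: (λz. (let p = z in 2)) :: AP] | D=∅]
t=2: [S=[1] | E=∅ | C=[(λz. (let p = z in 2)) :: AP] | D=∅]
t=3: [S=[clo(λz. (let p = z in 2), ∅) :: 1] | E=∅ | C=[AP] | D=∅]
t=4: [S=∅ | E={z↦1} | C=[(let p = z in 2)] | D=[(∅, ∅, ∅)]]
t=5: [S=∅ | E={z↦1} | C=[z :: (λp. 2) :: AP] | D=[(∅, ∅, ∅)]]
t=6: [S=[1] | E={z↦1} | C=[(λp. 2) :: AP] | D=[(∅, ∅, ∅)]]
t=7: [S=[clo(λp. 2, {z↦1}) :: 1] | E={z↦1} | C=[AP] | D=[(∅, ∅, ∅)]]
t=8: [S=∅ | E={p↦1, z↦1} | C=[2] | D=[(∅, {z↦1}, ∅) :: (∅, ∅, ∅)]]
t=9: [S=[2] | E={p↦1, z↦1} | C=∅ | D=[(∅, {z↦1}, ∅) :: (∅, ∅, ∅)]]
t=10: [S=[2] | E={z↦1} | C=∅ | D=[(∅, ∅, ∅)]]
t=11: [S=[2] | E=∅ | C=∅ | D=∅]
→ final value 2

Answer: 2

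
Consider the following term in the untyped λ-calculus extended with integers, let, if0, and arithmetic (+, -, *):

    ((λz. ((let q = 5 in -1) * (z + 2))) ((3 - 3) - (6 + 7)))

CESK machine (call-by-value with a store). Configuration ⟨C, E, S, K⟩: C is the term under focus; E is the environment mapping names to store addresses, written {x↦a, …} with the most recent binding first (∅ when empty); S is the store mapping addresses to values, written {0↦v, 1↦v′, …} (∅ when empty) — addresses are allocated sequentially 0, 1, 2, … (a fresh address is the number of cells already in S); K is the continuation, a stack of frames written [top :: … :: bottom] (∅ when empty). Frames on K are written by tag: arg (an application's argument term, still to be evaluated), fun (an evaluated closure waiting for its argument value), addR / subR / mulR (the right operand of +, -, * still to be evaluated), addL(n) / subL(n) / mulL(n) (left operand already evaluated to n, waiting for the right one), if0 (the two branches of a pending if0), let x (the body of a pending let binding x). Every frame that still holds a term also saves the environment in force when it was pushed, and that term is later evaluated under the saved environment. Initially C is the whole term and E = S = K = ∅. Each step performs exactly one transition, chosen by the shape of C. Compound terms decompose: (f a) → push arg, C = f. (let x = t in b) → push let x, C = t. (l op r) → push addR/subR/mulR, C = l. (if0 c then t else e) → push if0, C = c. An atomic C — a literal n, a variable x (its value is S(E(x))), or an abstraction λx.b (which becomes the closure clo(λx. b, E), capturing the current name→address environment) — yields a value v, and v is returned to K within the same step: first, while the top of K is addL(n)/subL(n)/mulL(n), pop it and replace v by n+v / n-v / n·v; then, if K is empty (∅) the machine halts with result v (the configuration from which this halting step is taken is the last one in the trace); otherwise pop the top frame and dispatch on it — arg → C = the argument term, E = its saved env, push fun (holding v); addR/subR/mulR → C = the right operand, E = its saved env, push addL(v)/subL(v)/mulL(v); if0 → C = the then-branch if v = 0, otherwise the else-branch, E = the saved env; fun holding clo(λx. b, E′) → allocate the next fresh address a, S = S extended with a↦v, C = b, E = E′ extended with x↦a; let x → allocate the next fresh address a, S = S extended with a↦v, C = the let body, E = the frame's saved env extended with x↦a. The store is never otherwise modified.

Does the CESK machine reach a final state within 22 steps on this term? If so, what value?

t=0: ⟨C=((λz. ((let q = 5 in -1) * (z + 2))) ((3 - 3) - (6 + 7))); E=∅; S=∅; K=∅⟩
t=1: ⟨C=(λz. ((let q = 5 in -1) * (z + 2))); E=∅; S=∅; K=[arg]⟩
t=2: ⟨C=((3 - 3) - (6 + 7)); E=∅; S=∅; K=[fun]⟩
t=3: ⟨C=(3 - 3); E=∅; S=∅; K=[subR :: fun]⟩
t=4: ⟨C=3; E=∅; S=∅; K=[subR :: subR :: fun]⟩
t=5: ⟨C=3; E=∅; S=∅; K=[subL(3) :: subR :: fun]⟩
t=6: ⟨C=(6 + 7); E=∅; S=∅; K=[subL(0) :: fun]⟩
t=7: ⟨C=6; E=∅; S=∅; K=[addR :: subL(0) :: fun]⟩
t=8: ⟨C=7; E=∅; S=∅; K=[addL(6) :: subL(0) :: fun]⟩
t=9: ⟨C=((let q = 5 in -1) * (z + 2)); E={z↦0}; S={0↦-13}; K=∅⟩
t=10: ⟨C=(let q = 5 in -1); E={z↦0}; S={0↦-13}; K=[mulR]⟩
t=11: ⟨C=5; E={z↦0}; S={0↦-13}; K=[let q :: mulR]⟩
t=12: ⟨C=-1; E={q↦1, z↦0}; S={0↦-13, 1↦5}; K=[mulR]⟩
t=13: ⟨C=(z + 2); E={z↦0}; S={0↦-13, 1↦5}; K=[mulL(-1)]⟩
t=14: ⟨C=z; E={z↦0}; S={0↦-13, 1↦5}; K=[addR :: mulL(-1)]⟩
t=15: ⟨C=2; E={z↦0}; S={0↦-13, 1↦5}; K=[addL(-13) :: mulL(-1)]⟩
→ final value 11

Answer: 11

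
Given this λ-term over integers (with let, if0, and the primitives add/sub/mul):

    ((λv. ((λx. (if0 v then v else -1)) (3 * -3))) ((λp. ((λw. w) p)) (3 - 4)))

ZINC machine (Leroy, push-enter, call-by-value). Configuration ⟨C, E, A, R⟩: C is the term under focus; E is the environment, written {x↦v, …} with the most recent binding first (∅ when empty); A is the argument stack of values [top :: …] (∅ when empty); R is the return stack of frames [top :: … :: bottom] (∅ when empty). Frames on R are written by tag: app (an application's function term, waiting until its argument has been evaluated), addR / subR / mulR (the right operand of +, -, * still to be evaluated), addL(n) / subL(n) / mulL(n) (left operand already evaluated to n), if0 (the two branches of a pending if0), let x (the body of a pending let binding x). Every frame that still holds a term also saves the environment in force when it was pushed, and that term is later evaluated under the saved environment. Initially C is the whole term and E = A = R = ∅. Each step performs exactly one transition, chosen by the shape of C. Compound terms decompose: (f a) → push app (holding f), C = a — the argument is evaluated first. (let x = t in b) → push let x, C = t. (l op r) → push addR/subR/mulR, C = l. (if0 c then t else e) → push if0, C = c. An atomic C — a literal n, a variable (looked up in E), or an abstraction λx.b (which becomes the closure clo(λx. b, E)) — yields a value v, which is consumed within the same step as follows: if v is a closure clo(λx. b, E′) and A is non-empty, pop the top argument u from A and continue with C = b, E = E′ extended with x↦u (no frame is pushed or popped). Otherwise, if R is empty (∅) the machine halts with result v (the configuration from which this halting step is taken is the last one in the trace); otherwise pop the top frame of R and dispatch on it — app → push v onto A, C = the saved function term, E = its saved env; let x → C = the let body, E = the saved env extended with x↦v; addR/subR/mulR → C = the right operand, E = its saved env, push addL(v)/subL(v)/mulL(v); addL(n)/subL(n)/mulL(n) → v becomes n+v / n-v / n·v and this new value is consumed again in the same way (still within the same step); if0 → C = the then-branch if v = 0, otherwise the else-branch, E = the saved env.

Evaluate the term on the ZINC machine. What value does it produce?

Answer: -1

Derivation:
t=0: ⟨C=((λv. ((λx. (if0 v then v else -1)) (3 * -3))) ((λp. ((λw. w) p)) (3 - 4))); E=∅; A=∅; R=∅⟩
t=1: ⟨C=((λp. ((λw. w) p)) (3 - 4)); E=∅; A=∅; R=[app]⟩
t=2: ⟨C=(3 - 4); E=∅; A=∅; R=[app :: app]⟩
t=3: ⟨C=3; E=∅; A=∅; R=[subR :: app :: app]⟩
t=4: ⟨C=4; E=∅; A=∅; R=[subL(3) :: app :: app]⟩
t=5: ⟨C=(λp. ((λw. w) p)); E=∅; A=[-1]; R=[app]⟩
t=6: ⟨C=((λw. w) p); E={p↦-1}; A=∅; R=[app]⟩
t=7: ⟨C=p; E={p↦-1}; A=∅; R=[app :: app]⟩
t=8: ⟨C=(λw. w); E={p↦-1}; A=[-1]; R=[app]⟩
t=9: ⟨C=w; E={w↦-1, p↦-1}; A=∅; R=[app]⟩
t=10: ⟨C=(λv. ((λx. (if0 v then v else -1)) (3 * -3))); E=∅; A=[-1]; R=∅⟩
t=11: ⟨C=((λx. (if0 v then v else -1)) (3 * -3)); E={v↦-1}; A=∅; R=∅⟩
t=12: ⟨C=(3 * -3); E={v↦-1}; A=∅; R=[app]⟩
t=13: ⟨C=3; E={v↦-1}; A=∅; R=[mulR :: app]⟩
t=14: ⟨C=-3; E={v↦-1}; A=∅; R=[mulL(3) :: app]⟩
t=15: ⟨C=(λx. (if0 v then v else -1)); E={v↦-1}; A=[-9]; R=∅⟩
t=16: ⟨C=(if0 v then v else -1); E={x↦-9, v↦-1}; A=∅; R=∅⟩
t=17: ⟨C=v; E={x↦-9, v↦-1}; A=∅; R=[if0]⟩
t=18: ⟨C=-1; E={x↦-9, v↦-1}; A=∅; R=∅⟩
→ final value -1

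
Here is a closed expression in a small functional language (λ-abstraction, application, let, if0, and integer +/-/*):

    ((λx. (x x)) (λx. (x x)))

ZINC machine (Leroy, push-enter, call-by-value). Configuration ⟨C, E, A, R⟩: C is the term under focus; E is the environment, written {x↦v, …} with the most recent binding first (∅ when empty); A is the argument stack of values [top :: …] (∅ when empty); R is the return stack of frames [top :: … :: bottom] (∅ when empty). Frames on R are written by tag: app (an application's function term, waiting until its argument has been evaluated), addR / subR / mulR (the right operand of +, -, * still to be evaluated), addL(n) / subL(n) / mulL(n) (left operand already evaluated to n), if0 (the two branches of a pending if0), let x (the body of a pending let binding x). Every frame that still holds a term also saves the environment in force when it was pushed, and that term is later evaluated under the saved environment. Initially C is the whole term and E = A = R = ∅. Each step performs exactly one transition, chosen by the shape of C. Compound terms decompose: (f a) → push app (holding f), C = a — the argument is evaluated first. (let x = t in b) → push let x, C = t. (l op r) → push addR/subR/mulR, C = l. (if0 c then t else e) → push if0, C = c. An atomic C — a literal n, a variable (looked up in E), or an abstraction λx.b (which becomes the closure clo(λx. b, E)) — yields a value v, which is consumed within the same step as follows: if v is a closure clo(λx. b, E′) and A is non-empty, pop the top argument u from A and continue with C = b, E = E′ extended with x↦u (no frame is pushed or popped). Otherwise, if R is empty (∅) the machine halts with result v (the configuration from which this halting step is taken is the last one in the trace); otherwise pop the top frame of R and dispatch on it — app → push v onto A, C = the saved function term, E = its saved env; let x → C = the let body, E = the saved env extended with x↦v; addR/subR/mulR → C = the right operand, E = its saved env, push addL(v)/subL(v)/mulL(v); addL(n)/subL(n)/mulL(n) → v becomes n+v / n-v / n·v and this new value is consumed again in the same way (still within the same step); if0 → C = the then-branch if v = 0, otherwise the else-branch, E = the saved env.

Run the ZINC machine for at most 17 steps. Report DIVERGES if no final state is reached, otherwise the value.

step 0: ⟨C=((λx. (x x)) (λx. (x x))); E=∅; A=∅; R=∅⟩
step 1: ⟨C=(λx. (x x)); E=∅; A=∅; R=[app]⟩
step 2: ⟨C=(λx. (x x)); E=∅; A=[clo(λx. (x x), ∅)]; R=∅⟩
step 3: ⟨C=(x x); E={x↦clo(λx. (x x), ∅)}; A=∅; R=∅⟩
step 4: ⟨C=x; E={x↦clo(λx. (x x), ∅)}; A=∅; R=[app]⟩
step 5: ⟨C=x; E={x↦clo(λx. (x x), ∅)}; A=[clo(λx. (x x), ∅)]; R=∅⟩
… configuration repeats with period 3 (steps 3–5 recur indefinitely) …

Answer: DIVERGES (no final state within 17 steps)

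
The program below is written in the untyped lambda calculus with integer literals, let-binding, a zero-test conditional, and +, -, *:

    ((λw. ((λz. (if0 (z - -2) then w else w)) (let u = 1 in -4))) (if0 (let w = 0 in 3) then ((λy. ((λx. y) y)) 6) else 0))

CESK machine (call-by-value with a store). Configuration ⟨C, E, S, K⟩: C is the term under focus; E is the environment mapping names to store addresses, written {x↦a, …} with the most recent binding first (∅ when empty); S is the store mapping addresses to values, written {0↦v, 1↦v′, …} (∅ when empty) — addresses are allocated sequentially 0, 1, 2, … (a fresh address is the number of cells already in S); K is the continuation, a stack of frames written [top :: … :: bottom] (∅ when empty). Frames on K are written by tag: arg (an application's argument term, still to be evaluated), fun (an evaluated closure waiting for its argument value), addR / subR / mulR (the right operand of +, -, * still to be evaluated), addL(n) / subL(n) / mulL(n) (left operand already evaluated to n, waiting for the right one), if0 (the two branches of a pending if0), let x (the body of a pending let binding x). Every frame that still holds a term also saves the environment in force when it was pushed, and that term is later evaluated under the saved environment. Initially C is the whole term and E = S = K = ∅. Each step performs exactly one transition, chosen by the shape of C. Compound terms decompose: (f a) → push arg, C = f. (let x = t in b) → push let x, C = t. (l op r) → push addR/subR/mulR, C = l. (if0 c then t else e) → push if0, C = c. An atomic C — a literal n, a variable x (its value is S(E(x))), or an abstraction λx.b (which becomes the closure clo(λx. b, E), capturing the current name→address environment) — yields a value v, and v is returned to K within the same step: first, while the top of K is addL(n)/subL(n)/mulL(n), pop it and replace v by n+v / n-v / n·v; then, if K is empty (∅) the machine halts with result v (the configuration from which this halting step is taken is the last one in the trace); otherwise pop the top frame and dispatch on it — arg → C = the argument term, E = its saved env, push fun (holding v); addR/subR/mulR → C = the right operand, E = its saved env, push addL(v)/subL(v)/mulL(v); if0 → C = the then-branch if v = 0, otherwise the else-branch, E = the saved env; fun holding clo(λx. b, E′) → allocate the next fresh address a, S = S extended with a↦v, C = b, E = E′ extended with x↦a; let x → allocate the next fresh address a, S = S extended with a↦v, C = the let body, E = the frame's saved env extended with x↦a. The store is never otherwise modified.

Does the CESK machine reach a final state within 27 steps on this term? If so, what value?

Answer: 0

Machine steps:
step 0: ⟨C=((λw. ((λz. (if0 (z - -2) then w else w)) (let u = 1 in -4))) (if0 (let w = 0 in 3) then ((λy. ((λx. y) y)) 6) else 0)); E=∅; S=∅; K=∅⟩
step 1: ⟨C=(λw. ((λz. (if0 (z - -2) then w else w)) (let u = 1 in -4))); E=∅; S=∅; K=[arg]⟩
step 2: ⟨C=(if0 (let w = 0 in 3) then ((λy. ((λx. y) y)) 6) else 0); E=∅; S=∅; K=[fun]⟩
step 3: ⟨C=(let w = 0 in 3); E=∅; S=∅; K=[if0 :: fun]⟩
step 4: ⟨C=0; E=∅; S=∅; K=[let w :: if0 :: fun]⟩
step 5: ⟨C=3; E={w↦0}; S={0↦0}; K=[if0 :: fun]⟩
step 6: ⟨C=0; E=∅; S={0↦0}; K=[fun]⟩
step 7: ⟨C=((λz. (if0 (z - -2) then w else w)) (let u = 1 in -4)); E={w↦1}; S={0↦0, 1↦0}; K=∅⟩
step 8: ⟨C=(λz. (if0 (z - -2) then w else w)); E={w↦1}; S={0↦0, 1↦0}; K=[arg]⟩
step 9: ⟨C=(let u = 1 in -4); E={w↦1}; S={0↦0, 1↦0}; K=[fun]⟩
step 10: ⟨C=1; E={w↦1}; S={0↦0, 1↦0}; K=[let u :: fun]⟩
step 11: ⟨C=-4; E={u↦2, w↦1}; S={0↦0, 1↦0, 2↦1}; K=[fun]⟩
step 12: ⟨C=(if0 (z - -2) then w else w); E={z↦3, w↦1}; S={0↦0, 1↦0, 2↦1, 3↦-4}; K=∅⟩
step 13: ⟨C=(z - -2); E={z↦3, w↦1}; S={0↦0, 1↦0, 2↦1, 3↦-4}; K=[if0]⟩
step 14: ⟨C=z; E={z↦3, w↦1}; S={0↦0, 1↦0, 2↦1, 3↦-4}; K=[subR :: if0]⟩
step 15: ⟨C=-2; E={z↦3, w↦1}; S={0↦0, 1↦0, 2↦1, 3↦-4}; K=[subL(-4) :: if0]⟩
step 16: ⟨C=w; E={z↦3, w↦1}; S={0↦0, 1↦0, 2↦1, 3↦-4}; K=∅⟩
→ final value 0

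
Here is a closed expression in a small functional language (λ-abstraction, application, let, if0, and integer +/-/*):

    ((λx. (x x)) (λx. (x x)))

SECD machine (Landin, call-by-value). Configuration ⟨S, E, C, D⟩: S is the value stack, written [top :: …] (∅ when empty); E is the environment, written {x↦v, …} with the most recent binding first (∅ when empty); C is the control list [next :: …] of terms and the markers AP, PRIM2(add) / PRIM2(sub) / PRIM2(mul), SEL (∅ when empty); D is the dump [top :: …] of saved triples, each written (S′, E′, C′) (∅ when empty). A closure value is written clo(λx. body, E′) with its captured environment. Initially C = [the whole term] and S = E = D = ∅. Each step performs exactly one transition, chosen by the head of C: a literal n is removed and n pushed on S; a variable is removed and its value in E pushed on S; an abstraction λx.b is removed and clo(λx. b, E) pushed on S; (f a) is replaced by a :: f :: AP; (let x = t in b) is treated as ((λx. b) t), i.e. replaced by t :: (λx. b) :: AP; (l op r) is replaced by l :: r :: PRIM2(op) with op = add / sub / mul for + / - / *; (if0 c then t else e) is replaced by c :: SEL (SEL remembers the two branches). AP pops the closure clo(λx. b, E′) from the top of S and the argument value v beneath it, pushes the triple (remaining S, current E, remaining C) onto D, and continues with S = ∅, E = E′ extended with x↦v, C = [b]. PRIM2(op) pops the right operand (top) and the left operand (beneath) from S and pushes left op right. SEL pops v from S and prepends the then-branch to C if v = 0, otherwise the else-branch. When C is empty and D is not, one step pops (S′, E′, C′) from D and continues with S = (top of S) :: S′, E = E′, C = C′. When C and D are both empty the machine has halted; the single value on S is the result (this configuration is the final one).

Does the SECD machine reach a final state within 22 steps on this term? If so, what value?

0. ⟨S=∅; E=∅; C=[((λx. (x x)) (λx. (x x)))]; D=∅⟩
1. ⟨S=∅; E=∅; C=[(λx. (x x)) :: (λx. (x x)) :: AP]; D=∅⟩
2. ⟨S=[clo(λx. (x x), ∅)]; E=∅; C=[(λx. (x x)) :: AP]; D=∅⟩
3. ⟨S=[clo(λx. (x x), ∅) :: clo(λx. (x x), ∅)]; E=∅; C=[AP]; D=∅⟩
4. ⟨S=∅; E={x↦clo(λx. (x x), ∅)}; C=[(x x)]; D=[(∅, ∅, ∅)]⟩
5. ⟨S=∅; E={x↦clo(λx. (x x), ∅)}; C=[x :: x :: AP]; D=[(∅, ∅, ∅)]⟩
6. ⟨S=[clo(λx. (x x), ∅)]; E={x↦clo(λx. (x x), ∅)}; C=[x :: AP]; D=[(∅, ∅, ∅)]⟩
7. ⟨S=[clo(λx. (x x), ∅) :: clo(λx. (x x), ∅)]; E={x↦clo(λx. (x x), ∅)}; C=[AP]; D=[(∅, ∅, ∅)]⟩
8. ⟨S=∅; E={x↦clo(λx. (x x), ∅)}; C=[(x x)]; D=[(∅, {x↦clo(λx. (x x), ∅)}, ∅) :: (∅, ∅, ∅)]⟩
9. ⟨S=∅; E={x↦clo(λx. (x x), ∅)}; C=[x :: x :: AP]; D=[(∅, {x↦clo(λx. (x x), ∅)}, ∅) :: (∅, ∅, ∅)]⟩
10. ⟨S=[clo(λx. (x x), ∅)]; E={x↦clo(λx. (x x), ∅)}; C=[x :: AP]; D=[(∅, {x↦clo(λx. (x x), ∅)}, ∅) :: (∅, ∅, ∅)]⟩
11. ⟨S=[clo(λx. (x x), ∅) :: clo(λx. (x x), ∅)]; E={x↦clo(λx. (x x), ∅)}; C=[AP]; D=[(∅, {x↦clo(λx. (x x), ∅)}, ∅) :: (∅, ∅, ∅)]⟩
12. ⟨S=∅; E={x↦clo(λx. (x x), ∅)}; C=[(x x)]; D=[(∅, {x↦clo(λx. (x x), ∅)}, ∅) :: (∅, {x↦clo(λx. (x x), ∅)}, ∅) :: (∅, ∅, ∅)]⟩
13. ⟨S=∅; E={x↦clo(λx. (x x), ∅)}; C=[x :: x :: AP]; D=[(∅, {x↦clo(λx. (x x), ∅)}, ∅) :: (∅, {x↦clo(λx. (x x), ∅)}, ∅) :: (∅, ∅, ∅)]⟩
14. ⟨S=[clo(λx. (x x), ∅)]; E={x↦clo(λx. (x x), ∅)}; C=[x :: AP]; D=[(∅, {x↦clo(λx. (x x), ∅)}, ∅) :: (∅, {x↦clo(λx. (x x), ∅)}, ∅) :: (∅, ∅, ∅)]⟩
15. ⟨S=[clo(λx. (x x), ∅) :: clo(λx. (x x), ∅)]; E={x↦clo(λx. (x x), ∅)}; C=[AP]; D=[(∅, {x↦clo(λx. (x x), ∅)}, ∅) :: (∅, {x↦clo(λx. (x x), ∅)}, ∅) :: (∅, ∅, ∅)]⟩
16. ⟨S=∅; E={x↦clo(λx. (x x), ∅)}; C=[(x x)]; D=[(∅, {x↦clo(λx. (x x), ∅)}, ∅) :: (∅, {x↦clo(λx. (x x), ∅)}, ∅) :: (∅, {x↦clo(λx. (x x), ∅)}, ∅) :: (∅, ∅, ∅)]⟩
17. ⟨S=∅; E={x↦clo(λx. (x x), ∅)}; C=[x :: x :: AP]; D=[(∅, {x↦clo(λx. (x x), ∅)}, ∅) :: (∅, {x↦clo(λx. (x x), ∅)}, ∅) :: (∅, {x↦clo(λx. (x x), ∅)}, ∅) :: (∅, ∅, ∅)]⟩
18. ⟨S=[clo(λx. (x x), ∅)]; E={x↦clo(λx. (x x), ∅)}; C=[x :: AP]; D=[(∅, {x↦clo(λx. (x x), ∅)}, ∅) :: (∅, {x↦clo(λx. (x x), ∅)}, ∅) :: (∅, {x↦clo(λx. (x x), ∅)}, ∅) :: (∅, ∅, ∅)]⟩
19. ⟨S=[clo(λx. (x x), ∅) :: clo(λx. (x x), ∅)]; E={x↦clo(λx. (x x), ∅)}; C=[AP]; D=[(∅, {x↦clo(λx. (x x), ∅)}, ∅) :: (∅, {x↦clo(λx. (x x), ∅)}, ∅) :: (∅, {x↦clo(λx. (x x), ∅)}, ∅) :: (∅, ∅, ∅)]⟩
20. ⟨S=∅; E={x↦clo(λx. (x x), ∅)}; C=[(x x)]; D=[(∅, {x↦clo(λx. (x x), ∅)}, ∅) :: (∅, {x↦clo(λx. (x x), ∅)}, ∅) :: (∅, {x↦clo(λx. (x x), ∅)}, ∅) :: (∅, {x↦clo(λx. (x x), ∅)}, ∅) :: (∅, ∅, ∅)]⟩
21. ⟨S=∅; E={x↦clo(λx. (x x), ∅)}; C=[x :: x :: AP]; D=[(∅, {x↦clo(λx. (x x), ∅)}, ∅) :: (∅, {x↦clo(λx. (x x), ∅)}, ∅) :: (∅, {x↦clo(λx. (x x), ∅)}, ∅) :: (∅, {x↦clo(λx. (x x), ∅)}, ∅) :: (∅, ∅, ∅)]⟩
22. ⟨S=[clo(λx. (x x), ∅)]; E={x↦clo(λx. (x x), ∅)}; C=[x :: AP]; D=[(∅, {x↦clo(λx. (x x), ∅)}, ∅) :: (∅, {x↦clo(λx. (x x), ∅)}, ∅) :: (∅, {x↦clo(λx. (x x), ∅)}, ∅) :: (∅, {x↦clo(λx. (x x), ∅)}, ∅) :: (∅, ∅, ∅)]⟩
→ 22 transitions taken and the configuration is still not final: no result within 22 steps

Answer: DIVERGES (no final state within 22 steps)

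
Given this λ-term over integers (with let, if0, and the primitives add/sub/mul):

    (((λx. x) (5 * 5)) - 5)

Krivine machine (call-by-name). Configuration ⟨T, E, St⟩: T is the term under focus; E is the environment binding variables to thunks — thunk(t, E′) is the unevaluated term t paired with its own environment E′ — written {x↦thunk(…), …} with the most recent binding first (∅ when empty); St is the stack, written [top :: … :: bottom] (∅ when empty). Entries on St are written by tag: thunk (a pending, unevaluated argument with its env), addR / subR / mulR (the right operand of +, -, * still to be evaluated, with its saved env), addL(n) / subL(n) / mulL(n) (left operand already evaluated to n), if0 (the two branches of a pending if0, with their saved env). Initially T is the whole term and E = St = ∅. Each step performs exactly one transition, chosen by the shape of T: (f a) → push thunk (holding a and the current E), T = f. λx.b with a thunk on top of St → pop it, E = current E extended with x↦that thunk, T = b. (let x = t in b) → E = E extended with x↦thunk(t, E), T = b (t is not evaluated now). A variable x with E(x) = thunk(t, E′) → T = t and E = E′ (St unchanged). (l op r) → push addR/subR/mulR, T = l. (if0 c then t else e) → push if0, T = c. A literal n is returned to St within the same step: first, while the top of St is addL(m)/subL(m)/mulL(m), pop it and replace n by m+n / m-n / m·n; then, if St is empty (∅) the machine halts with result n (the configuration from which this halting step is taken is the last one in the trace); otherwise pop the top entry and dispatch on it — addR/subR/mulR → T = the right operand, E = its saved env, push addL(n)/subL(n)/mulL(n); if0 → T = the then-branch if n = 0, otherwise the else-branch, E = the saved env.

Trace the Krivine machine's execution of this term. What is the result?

0. [T=(((λx. x) (5 * 5)) - 5) | E=∅ | St=∅]
1. [T=((λx. x) (5 * 5)) | E=∅ | St=[subR]]
2. [T=(λx. x) | E=∅ | St=[thunk :: subR]]
3. [T=x | E={x↦thunk((5 * 5), ∅)} | St=[subR]]
4. [T=(5 * 5) | E=∅ | St=[subR]]
5. [T=5 | E=∅ | St=[mulR :: subR]]
6. [T=5 | E=∅ | St=[mulL(5) :: subR]]
7. [T=5 | E=∅ | St=[subL(25)]]
→ final value 20

Answer: 20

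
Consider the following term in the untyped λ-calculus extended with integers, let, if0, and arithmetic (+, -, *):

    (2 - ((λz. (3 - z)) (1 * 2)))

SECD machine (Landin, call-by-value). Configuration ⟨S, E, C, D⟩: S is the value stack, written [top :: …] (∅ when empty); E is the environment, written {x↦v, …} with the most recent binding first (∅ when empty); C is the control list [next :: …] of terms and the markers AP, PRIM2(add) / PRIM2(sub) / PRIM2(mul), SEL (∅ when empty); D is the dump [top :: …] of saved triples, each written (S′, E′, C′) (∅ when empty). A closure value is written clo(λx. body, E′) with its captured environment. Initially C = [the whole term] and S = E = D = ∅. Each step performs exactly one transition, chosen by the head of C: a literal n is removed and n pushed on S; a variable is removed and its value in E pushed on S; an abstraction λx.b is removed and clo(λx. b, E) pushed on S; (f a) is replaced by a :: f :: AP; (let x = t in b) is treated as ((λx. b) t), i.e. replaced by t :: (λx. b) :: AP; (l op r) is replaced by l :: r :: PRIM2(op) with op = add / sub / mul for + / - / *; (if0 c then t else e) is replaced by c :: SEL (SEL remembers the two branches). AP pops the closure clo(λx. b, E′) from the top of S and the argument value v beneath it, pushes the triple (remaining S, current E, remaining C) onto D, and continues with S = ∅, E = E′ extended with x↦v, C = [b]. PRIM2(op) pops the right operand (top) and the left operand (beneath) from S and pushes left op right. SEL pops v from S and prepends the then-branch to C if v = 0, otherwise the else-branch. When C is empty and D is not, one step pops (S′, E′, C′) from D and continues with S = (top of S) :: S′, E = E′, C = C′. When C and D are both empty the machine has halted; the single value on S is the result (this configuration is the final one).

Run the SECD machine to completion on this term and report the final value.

[0] ⟨S=∅; E=∅; C=[(2 - ((λz. (3 - z)) (1 * 2)))]; D=∅⟩
[1] ⟨S=∅; E=∅; C=[2 :: ((λz. (3 - z)) (1 * 2)) :: PRIM2(sub)]; D=∅⟩
[2] ⟨S=[2]; E=∅; C=[((λz. (3 - z)) (1 * 2)) :: PRIM2(sub)]; D=∅⟩
[3] ⟨S=[2]; E=∅; C=[(1 * 2) :: (λz. (3 - z)) :: AP :: PRIM2(sub)]; D=∅⟩
[4] ⟨S=[2]; E=∅; C=[1 :: 2 :: PRIM2(mul) :: (λz. (3 - z)) :: AP :: PRIM2(sub)]; D=∅⟩
[5] ⟨S=[1 :: 2]; E=∅; C=[2 :: PRIM2(mul) :: (λz. (3 - z)) :: AP :: PRIM2(sub)]; D=∅⟩
[6] ⟨S=[2 :: 1 :: 2]; E=∅; C=[PRIM2(mul) :: (λz. (3 - z)) :: AP :: PRIM2(sub)]; D=∅⟩
[7] ⟨S=[2 :: 2]; E=∅; C=[(λz. (3 - z)) :: AP :: PRIM2(sub)]; D=∅⟩
[8] ⟨S=[clo(λz. (3 - z), ∅) :: 2 :: 2]; E=∅; C=[AP :: PRIM2(sub)]; D=∅⟩
[9] ⟨S=∅; E={z↦2}; C=[(3 - z)]; D=[([2], ∅, [PRIM2(sub)])]⟩
[10] ⟨S=∅; E={z↦2}; C=[3 :: z :: PRIM2(sub)]; D=[([2], ∅, [PRIM2(sub)])]⟩
[11] ⟨S=[3]; E={z↦2}; C=[z :: PRIM2(sub)]; D=[([2], ∅, [PRIM2(sub)])]⟩
[12] ⟨S=[2 :: 3]; E={z↦2}; C=[PRIM2(sub)]; D=[([2], ∅, [PRIM2(sub)])]⟩
[13] ⟨S=[1]; E={z↦2}; C=∅; D=[([2], ∅, [PRIM2(sub)])]⟩
[14] ⟨S=[1 :: 2]; E=∅; C=[PRIM2(sub)]; D=∅⟩
[15] ⟨S=[1]; E=∅; C=∅; D=∅⟩
→ final value 1

Answer: 1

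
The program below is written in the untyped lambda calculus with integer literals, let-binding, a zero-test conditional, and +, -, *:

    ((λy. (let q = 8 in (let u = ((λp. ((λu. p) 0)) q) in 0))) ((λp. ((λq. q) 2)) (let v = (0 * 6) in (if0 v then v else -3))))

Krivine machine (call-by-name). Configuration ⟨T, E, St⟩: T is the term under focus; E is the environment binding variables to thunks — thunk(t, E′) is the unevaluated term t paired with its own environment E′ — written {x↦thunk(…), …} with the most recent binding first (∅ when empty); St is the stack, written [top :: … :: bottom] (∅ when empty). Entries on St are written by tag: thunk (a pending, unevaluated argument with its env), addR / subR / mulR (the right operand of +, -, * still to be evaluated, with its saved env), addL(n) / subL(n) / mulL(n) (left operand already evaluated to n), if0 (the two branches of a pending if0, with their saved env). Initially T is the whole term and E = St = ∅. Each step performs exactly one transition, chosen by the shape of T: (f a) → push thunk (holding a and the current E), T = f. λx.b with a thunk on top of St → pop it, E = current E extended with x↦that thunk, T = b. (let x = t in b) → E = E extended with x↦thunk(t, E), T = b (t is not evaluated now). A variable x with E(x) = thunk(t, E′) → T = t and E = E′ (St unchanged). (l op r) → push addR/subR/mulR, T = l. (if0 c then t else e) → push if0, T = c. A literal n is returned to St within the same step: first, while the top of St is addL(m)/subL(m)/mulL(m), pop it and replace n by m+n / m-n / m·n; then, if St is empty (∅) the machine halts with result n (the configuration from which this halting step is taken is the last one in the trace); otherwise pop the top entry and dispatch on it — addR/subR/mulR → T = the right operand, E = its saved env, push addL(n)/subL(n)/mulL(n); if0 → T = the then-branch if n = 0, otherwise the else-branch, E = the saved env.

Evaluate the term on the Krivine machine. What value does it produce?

Answer: 0

Machine steps:
0. ⟨T=((λy. (let q = 8 in (let u = ((λp. ((λu. p) 0)) q) in 0))) ((λp. ((λq. q) 2)) (let v = (0 * 6) in (if0 v then v else -3)))); E=∅; St=∅⟩
1. ⟨T=(λy. (let q = 8 in (let u = ((λp. ((λu. p) 0)) q) in 0))); E=∅; St=[thunk]⟩
2. ⟨T=(let q = 8 in (let u = ((λp. ((λu. p) 0)) q) in 0)); E={y↦thunk(((λp. ((λq. q) 2)) (let v = (0 * 6) in (if0 v then v else -3))), ∅)}; St=∅⟩
3. ⟨T=(let u = ((λp. ((λu. p) 0)) q) in 0); E={q↦thunk(8, {y↦thunk(((λp. ((λq. q) 2)) (let v = (0 * 6) in (if0 v then v else -3))), ∅)}), y↦thunk(((λp. ((λq. q) 2)) (let v = (0 * 6) in (if0 v then v else -3))), ∅)}; St=∅⟩
4. ⟨T=0; E={u↦thunk(((λp. ((λu. p) 0)) q), {q↦thunk(8, {y↦thunk(((λp. ((λq. q) 2)) (let v = (0 * 6) in (if0 v then v else -3))), ∅)}), y↦thunk(((λp. ((λq. q) 2)) (let v = (0 * 6) in (if0 v then v else -3))), ∅)}), q↦thunk(8, {y↦thunk(((λp. ((λq. q) 2)) (let v = (0 * 6) in (if0 v then v else -3))), ∅)}), y↦thunk(((λp. ((λq. q) 2)) (let v = (0 * 6) in (if0 v then v else -3))), ∅)}; St=∅⟩
→ final value 0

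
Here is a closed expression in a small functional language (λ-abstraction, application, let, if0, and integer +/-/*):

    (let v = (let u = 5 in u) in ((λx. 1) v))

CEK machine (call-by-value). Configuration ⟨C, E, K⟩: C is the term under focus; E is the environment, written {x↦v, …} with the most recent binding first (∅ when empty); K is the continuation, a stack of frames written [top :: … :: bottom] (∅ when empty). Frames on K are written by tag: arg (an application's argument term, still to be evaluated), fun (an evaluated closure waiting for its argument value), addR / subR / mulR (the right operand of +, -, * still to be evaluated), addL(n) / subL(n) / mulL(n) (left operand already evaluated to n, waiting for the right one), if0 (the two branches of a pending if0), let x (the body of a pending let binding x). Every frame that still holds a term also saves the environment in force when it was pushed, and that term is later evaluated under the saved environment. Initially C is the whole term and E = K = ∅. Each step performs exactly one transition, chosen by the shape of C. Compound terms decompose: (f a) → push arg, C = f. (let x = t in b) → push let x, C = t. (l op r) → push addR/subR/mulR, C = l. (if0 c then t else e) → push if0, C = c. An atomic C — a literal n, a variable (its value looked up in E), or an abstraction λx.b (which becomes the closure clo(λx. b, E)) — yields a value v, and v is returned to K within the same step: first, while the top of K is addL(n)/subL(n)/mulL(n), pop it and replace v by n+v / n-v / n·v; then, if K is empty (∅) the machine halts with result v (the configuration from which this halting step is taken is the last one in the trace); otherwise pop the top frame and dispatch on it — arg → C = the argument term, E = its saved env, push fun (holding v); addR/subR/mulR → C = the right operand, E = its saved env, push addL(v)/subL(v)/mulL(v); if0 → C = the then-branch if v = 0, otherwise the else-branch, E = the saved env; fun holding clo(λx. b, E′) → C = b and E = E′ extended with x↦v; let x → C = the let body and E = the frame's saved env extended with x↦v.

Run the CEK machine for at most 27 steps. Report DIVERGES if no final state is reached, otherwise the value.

t=0: ⟨C=(let v = (let u = 5 in u) in ((λx. 1) v)); E=∅; K=∅⟩
t=1: ⟨C=(let u = 5 in u); E=∅; K=[let v]⟩
t=2: ⟨C=5; E=∅; K=[let u :: let v]⟩
t=3: ⟨C=u; E={u↦5}; K=[let v]⟩
t=4: ⟨C=((λx. 1) v); E={v↦5}; K=∅⟩
t=5: ⟨C=(λx. 1); E={v↦5}; K=[arg]⟩
t=6: ⟨C=v; E={v↦5}; K=[fun]⟩
t=7: ⟨C=1; E={x↦5, v↦5}; K=∅⟩
→ final value 1

Answer: 1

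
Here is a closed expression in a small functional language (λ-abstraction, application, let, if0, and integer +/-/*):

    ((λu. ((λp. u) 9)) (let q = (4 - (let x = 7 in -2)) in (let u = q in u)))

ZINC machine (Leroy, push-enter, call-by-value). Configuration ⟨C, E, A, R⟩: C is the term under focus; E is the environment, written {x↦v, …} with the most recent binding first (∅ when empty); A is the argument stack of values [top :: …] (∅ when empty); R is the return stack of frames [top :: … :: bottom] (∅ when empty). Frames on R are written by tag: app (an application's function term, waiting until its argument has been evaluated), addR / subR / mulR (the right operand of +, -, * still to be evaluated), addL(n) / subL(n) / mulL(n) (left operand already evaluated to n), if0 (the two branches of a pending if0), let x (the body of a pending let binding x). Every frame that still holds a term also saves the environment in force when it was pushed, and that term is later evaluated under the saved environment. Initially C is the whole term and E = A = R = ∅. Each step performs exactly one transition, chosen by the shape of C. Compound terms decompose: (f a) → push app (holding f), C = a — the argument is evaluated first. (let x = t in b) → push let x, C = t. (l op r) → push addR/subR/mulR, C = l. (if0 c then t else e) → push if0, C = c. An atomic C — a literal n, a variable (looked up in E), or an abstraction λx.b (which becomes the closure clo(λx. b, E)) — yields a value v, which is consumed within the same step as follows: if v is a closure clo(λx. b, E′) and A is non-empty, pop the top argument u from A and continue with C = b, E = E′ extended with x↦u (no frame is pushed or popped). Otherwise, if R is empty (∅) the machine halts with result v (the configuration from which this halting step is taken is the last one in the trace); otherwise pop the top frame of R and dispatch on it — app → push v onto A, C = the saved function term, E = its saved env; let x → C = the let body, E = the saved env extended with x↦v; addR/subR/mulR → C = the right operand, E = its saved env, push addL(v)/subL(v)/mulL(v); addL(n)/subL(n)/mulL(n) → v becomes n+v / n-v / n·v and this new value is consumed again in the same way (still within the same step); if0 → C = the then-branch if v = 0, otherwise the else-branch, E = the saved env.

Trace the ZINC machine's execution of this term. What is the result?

t=0: [C=((λu. ((λp. u) 9)) (let q = (4 - (let x = 7 in -2)) in (let u = q in u))) | E=∅ | A=∅ | R=∅]
t=1: [C=(let q = (4 - (let x = 7 in -2)) in (let u = q in u)) | E=∅ | A=∅ | R=[app]]
t=2: [C=(4 - (let x = 7 in -2)) | E=∅ | A=∅ | R=[let q :: app]]
t=3: [C=4 | E=∅ | A=∅ | R=[subR :: let q :: app]]
t=4: [C=(let x = 7 in -2) | E=∅ | A=∅ | R=[subL(4) :: let q :: app]]
t=5: [C=7 | E=∅ | A=∅ | R=[let x :: subL(4) :: let q :: app]]
t=6: [C=-2 | E={x↦7} | A=∅ | R=[subL(4) :: let q :: app]]
t=7: [C=(let u = q in u) | E={q↦6} | A=∅ | R=[app]]
t=8: [C=q | E={q↦6} | A=∅ | R=[let u :: app]]
t=9: [C=u | E={u↦6, q↦6} | A=∅ | R=[app]]
t=10: [C=(λu. ((λp. u) 9)) | E=∅ | A=[6] | R=∅]
t=11: [C=((λp. u) 9) | E={u↦6} | A=∅ | R=∅]
t=12: [C=9 | E={u↦6} | A=∅ | R=[app]]
t=13: [C=(λp. u) | E={u↦6} | A=[9] | R=∅]
t=14: [C=u | E={p↦9, u↦6} | A=∅ | R=∅]
→ final value 6

Answer: 6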